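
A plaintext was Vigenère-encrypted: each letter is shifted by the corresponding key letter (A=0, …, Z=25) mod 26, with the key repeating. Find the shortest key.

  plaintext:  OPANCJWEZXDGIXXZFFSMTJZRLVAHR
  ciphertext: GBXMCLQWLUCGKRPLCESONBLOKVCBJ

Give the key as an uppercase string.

SMXZACU

  i= 0: G-O = 18 → S
  i= 1: B-P = 12 → M
  i= 2: X-A = 23 → X
  i= 3: M-N = 25 → Z
  i= 4: C-C =  0 → A
  i= 5: L-J =  2 → C
  i= 6: Q-W = 20 → U
  i= 7: W-E = 18 → S
  i= 8: L-Z = 12 → M
  i= 9: U-X = 23 → X
  i=10: C-D = 25 → Z
  i=11: G-G =  0 → A
  i=12: K-I =  2 → C
  i=13: R-X = 20 → U
  i=14: P-X = 18 → S
  i=15: L-Z = 12 → M
  i=16: C-F = 23 → X
  i=17: E-F = 25 → Z
  i=18: S-S =  0 → A
  i=19: O-M =  2 → C
  i=20: N-T = 20 → U
  i=21: B-J = 18 → S
  i=22: L-Z = 12 → M
  i=23: O-R = 23 → X
  i=24: K-L = 25 → Z
  i=25: V-V =  0 → A
  i=26: C-A =  2 → C
  i=27: B-H = 20 → U
  i=28: J-R = 18 → S
  shifts repeat with period 7: SMXZACU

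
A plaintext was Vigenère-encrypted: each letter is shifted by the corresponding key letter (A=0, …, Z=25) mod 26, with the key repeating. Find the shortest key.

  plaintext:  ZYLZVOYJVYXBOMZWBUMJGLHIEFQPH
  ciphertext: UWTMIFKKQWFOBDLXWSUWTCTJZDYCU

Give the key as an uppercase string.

  i= 0: U-Z = 21 → V
  i= 1: W-Y = 24 → Y
  i= 2: T-L =  8 → I
  i= 3: M-Z = 13 → N
  i= 4: I-V = 13 → N
  i= 5: F-O = 17 → R
  i= 6: K-Y = 12 → M
  i= 7: K-J =  1 → B
  i= 8: Q-V = 21 → V
  i= 9: W-Y = 24 → Y
  i=10: F-X =  8 → I
  i=11: O-B = 13 → N
  i=12: B-O = 13 → N
  i=13: D-M = 17 → R
  i=14: L-Z = 12 → M
  i=15: X-W =  1 → B
  i=16: W-B = 21 → V
  i=17: S-U = 24 → Y
  i=18: U-M =  8 → I
  i=19: W-J = 13 → N
  i=20: T-G = 13 → N
  i=21: C-L = 17 → R
  i=22: T-H = 12 → M
  i=23: J-I =  1 → B
  i=24: Z-E = 21 → V
  i=25: D-F = 24 → Y
  i=26: Y-Q =  8 → I
  i=27: C-P = 13 → N
  i=28: U-H = 13 → N
  shifts repeat with period 8: VYINNRMB

VYINNRMB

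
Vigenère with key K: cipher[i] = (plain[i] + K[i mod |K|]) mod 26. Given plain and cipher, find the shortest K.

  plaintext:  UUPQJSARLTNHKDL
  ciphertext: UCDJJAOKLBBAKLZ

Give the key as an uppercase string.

AIOT

  i= 0: U-U =  0 → A
  i= 1: C-U =  8 → I
  i= 2: D-P = 14 → O
  i= 3: J-Q = 19 → T
  i= 4: J-J =  0 → A
  i= 5: A-S =  8 → I
  i= 6: O-A = 14 → O
  i= 7: K-R = 19 → T
  i= 8: L-L =  0 → A
  i= 9: B-T =  8 → I
  i=10: B-N = 14 → O
  i=11: A-H = 19 → T
  i=12: K-K =  0 → A
  i=13: L-D =  8 → I
  i=14: Z-L = 14 → O
  shifts repeat with period 4: AIOT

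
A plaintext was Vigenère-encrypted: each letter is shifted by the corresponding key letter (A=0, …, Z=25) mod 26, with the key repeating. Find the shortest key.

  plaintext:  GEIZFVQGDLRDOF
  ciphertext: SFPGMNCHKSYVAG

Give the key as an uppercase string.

  i= 0: S-G = 12 → M
  i= 1: F-E =  1 → B
  i= 2: P-I =  7 → H
  i= 3: G-Z =  7 → H
  i= 4: M-F =  7 → H
  i= 5: N-V = 18 → S
  i= 6: C-Q = 12 → M
  i= 7: H-G =  1 → B
  i= 8: K-D =  7 → H
  i= 9: S-L =  7 → H
  i=10: Y-R =  7 → H
  i=11: V-D = 18 → S
  i=12: A-O = 12 → M
  i=13: G-F =  1 → B
  shifts repeat with period 6: MBHHHS

MBHHHS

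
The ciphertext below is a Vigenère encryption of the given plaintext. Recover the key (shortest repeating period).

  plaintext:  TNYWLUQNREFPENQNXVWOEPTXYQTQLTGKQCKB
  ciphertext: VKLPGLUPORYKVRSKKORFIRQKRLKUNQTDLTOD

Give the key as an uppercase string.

  i= 0: V-T =  2 → C
  i= 1: K-N = 23 → X
  i= 2: L-Y = 13 → N
  i= 3: P-W = 19 → T
  i= 4: G-L = 21 → V
  i= 5: L-U = 17 → R
  i= 6: U-Q =  4 → E
  i= 7: P-N =  2 → C
  i= 8: O-R = 23 → X
  i= 9: R-E = 13 → N
  i=10: Y-F = 19 → T
  i=11: K-P = 21 → V
  i=12: V-E = 17 → R
  i=13: R-N =  4 → E
  i=14: S-Q =  2 → C
  i=15: K-N = 23 → X
  i=16: K-X = 13 → N
  i=17: O-V = 19 → T
  i=18: R-W = 21 → V
  i=19: F-O = 17 → R
  i=20: I-E =  4 → E
  i=21: R-P =  2 → C
  i=22: Q-T = 23 → X
  i=23: K-X = 13 → N
  i=24: R-Y = 19 → T
  i=25: L-Q = 21 → V
  i=26: K-T = 17 → R
  i=27: U-Q =  4 → E
  i=28: N-L =  2 → C
  i=29: Q-T = 23 → X
  i=30: T-G = 13 → N
  i=31: D-K = 19 → T
  i=32: L-Q = 21 → V
  i=33: T-C = 17 → R
  i=34: O-K =  4 → E
  i=35: D-B =  2 → C
  shifts repeat with period 7: CXNTVRE

CXNTVRE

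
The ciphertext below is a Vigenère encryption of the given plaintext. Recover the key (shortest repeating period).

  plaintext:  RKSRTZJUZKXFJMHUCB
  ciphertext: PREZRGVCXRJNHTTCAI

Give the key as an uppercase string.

YHMI

  i= 0: P-R = 24 → Y
  i= 1: R-K =  7 → H
  i= 2: E-S = 12 → M
  i= 3: Z-R =  8 → I
  i= 4: R-T = 24 → Y
  i= 5: G-Z =  7 → H
  i= 6: V-J = 12 → M
  i= 7: C-U =  8 → I
  i= 8: X-Z = 24 → Y
  i= 9: R-K =  7 → H
  i=10: J-X = 12 → M
  i=11: N-F =  8 → I
  i=12: H-J = 24 → Y
  i=13: T-M =  7 → H
  i=14: T-H = 12 → M
  i=15: C-U =  8 → I
  i=16: A-C = 24 → Y
  i=17: I-B =  7 → H
  shifts repeat with period 4: YHMI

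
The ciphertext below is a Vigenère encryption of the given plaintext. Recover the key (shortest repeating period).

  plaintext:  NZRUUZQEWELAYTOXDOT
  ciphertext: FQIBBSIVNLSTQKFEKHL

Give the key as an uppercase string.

  i= 0: F-N = 18 → S
  i= 1: Q-Z = 17 → R
  i= 2: I-R = 17 → R
  i= 3: B-U =  7 → H
  i= 4: B-U =  7 → H
  i= 5: S-Z = 19 → T
  i= 6: I-Q = 18 → S
  i= 7: V-E = 17 → R
  i= 8: N-W = 17 → R
  i= 9: L-E =  7 → H
  i=10: S-L =  7 → H
  i=11: T-A = 19 → T
  i=12: Q-Y = 18 → S
  i=13: K-T = 17 → R
  i=14: F-O = 17 → R
  i=15: E-X =  7 → H
  i=16: K-D =  7 → H
  i=17: H-O = 19 → T
  i=18: L-T = 18 → S
  shifts repeat with period 6: SRRHHT

SRRHHT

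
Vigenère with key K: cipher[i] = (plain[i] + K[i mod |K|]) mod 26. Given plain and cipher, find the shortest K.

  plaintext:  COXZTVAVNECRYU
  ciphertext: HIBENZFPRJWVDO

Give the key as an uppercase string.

FUE

  i= 0: H-C =  5 → F
  i= 1: I-O = 20 → U
  i= 2: B-X =  4 → E
  i= 3: E-Z =  5 → F
  i= 4: N-T = 20 → U
  i= 5: Z-V =  4 → E
  i= 6: F-A =  5 → F
  i= 7: P-V = 20 → U
  i= 8: R-N =  4 → E
  i= 9: J-E =  5 → F
  i=10: W-C = 20 → U
  i=11: V-R =  4 → E
  i=12: D-Y =  5 → F
  i=13: O-U = 20 → U
  shifts repeat with period 3: FUE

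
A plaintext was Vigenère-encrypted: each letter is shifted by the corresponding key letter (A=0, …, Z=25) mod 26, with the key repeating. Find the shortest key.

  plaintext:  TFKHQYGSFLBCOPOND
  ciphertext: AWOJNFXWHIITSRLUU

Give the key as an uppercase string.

  i= 0: A-T =  7 → H
  i= 1: W-F = 17 → R
  i= 2: O-K =  4 → E
  i= 3: J-H =  2 → C
  i= 4: N-Q = 23 → X
  i= 5: F-Y =  7 → H
  i= 6: X-G = 17 → R
  i= 7: W-S =  4 → E
  i= 8: H-F =  2 → C
  i= 9: I-L = 23 → X
  i=10: I-B =  7 → H
  i=11: T-C = 17 → R
  i=12: S-O =  4 → E
  i=13: R-P =  2 → C
  i=14: L-O = 23 → X
  i=15: U-N =  7 → H
  i=16: U-D = 17 → R
  shifts repeat with period 5: HRECX

HRECX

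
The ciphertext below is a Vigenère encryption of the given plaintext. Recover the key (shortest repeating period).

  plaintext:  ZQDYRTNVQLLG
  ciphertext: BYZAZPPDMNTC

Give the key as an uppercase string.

CIW

  i= 0: B-Z =  2 → C
  i= 1: Y-Q =  8 → I
  i= 2: Z-D = 22 → W
  i= 3: A-Y =  2 → C
  i= 4: Z-R =  8 → I
  i= 5: P-T = 22 → W
  i= 6: P-N =  2 → C
  i= 7: D-V =  8 → I
  i= 8: M-Q = 22 → W
  i= 9: N-L =  2 → C
  i=10: T-L =  8 → I
  i=11: C-G = 22 → W
  shifts repeat with period 3: CIW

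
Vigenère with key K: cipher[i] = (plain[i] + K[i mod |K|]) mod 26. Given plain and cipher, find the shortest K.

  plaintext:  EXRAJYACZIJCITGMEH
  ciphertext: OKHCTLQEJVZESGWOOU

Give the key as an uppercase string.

KNQC

  i= 0: O-E = 10 → K
  i= 1: K-X = 13 → N
  i= 2: H-R = 16 → Q
  i= 3: C-A =  2 → C
  i= 4: T-J = 10 → K
  i= 5: L-Y = 13 → N
  i= 6: Q-A = 16 → Q
  i= 7: E-C =  2 → C
  i= 8: J-Z = 10 → K
  i= 9: V-I = 13 → N
  i=10: Z-J = 16 → Q
  i=11: E-C =  2 → C
  i=12: S-I = 10 → K
  i=13: G-T = 13 → N
  i=14: W-G = 16 → Q
  i=15: O-M =  2 → C
  i=16: O-E = 10 → K
  i=17: U-H = 13 → N
  shifts repeat with period 4: KNQC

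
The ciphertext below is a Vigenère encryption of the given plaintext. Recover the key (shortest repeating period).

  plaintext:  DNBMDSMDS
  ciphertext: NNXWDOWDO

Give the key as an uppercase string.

KAW

  i= 0: N-D = 10 → K
  i= 1: N-N =  0 → A
  i= 2: X-B = 22 → W
  i= 3: W-M = 10 → K
  i= 4: D-D =  0 → A
  i= 5: O-S = 22 → W
  i= 6: W-M = 10 → K
  i= 7: D-D =  0 → A
  i= 8: O-S = 22 → W
  shifts repeat with period 3: KAW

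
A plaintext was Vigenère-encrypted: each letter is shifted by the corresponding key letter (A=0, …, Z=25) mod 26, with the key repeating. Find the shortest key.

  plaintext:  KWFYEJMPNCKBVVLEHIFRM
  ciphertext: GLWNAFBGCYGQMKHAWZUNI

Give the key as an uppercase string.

  i= 0: G-K = 22 → W
  i= 1: L-W = 15 → P
  i= 2: W-F = 17 → R
  i= 3: N-Y = 15 → P
  i= 4: A-E = 22 → W
  i= 5: F-J = 22 → W
  i= 6: B-M = 15 → P
  i= 7: G-P = 17 → R
  i= 8: C-N = 15 → P
  i= 9: Y-C = 22 → W
  i=10: G-K = 22 → W
  i=11: Q-B = 15 → P
  i=12: M-V = 17 → R
  i=13: K-V = 15 → P
  i=14: H-L = 22 → W
  i=15: A-E = 22 → W
  i=16: W-H = 15 → P
  i=17: Z-I = 17 → R
  i=18: U-F = 15 → P
  i=19: N-R = 22 → W
  i=20: I-M = 22 → W
  shifts repeat with period 5: WPRPW

WPRPW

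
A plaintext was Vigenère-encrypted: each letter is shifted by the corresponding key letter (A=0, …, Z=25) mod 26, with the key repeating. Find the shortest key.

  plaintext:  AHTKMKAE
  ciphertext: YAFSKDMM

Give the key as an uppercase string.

  i= 0: Y-A = 24 → Y
  i= 1: A-H = 19 → T
  i= 2: F-T = 12 → M
  i= 3: S-K =  8 → I
  i= 4: K-M = 24 → Y
  i= 5: D-K = 19 → T
  i= 6: M-A = 12 → M
  i= 7: M-E =  8 → I
  shifts repeat with period 4: YTMI

YTMI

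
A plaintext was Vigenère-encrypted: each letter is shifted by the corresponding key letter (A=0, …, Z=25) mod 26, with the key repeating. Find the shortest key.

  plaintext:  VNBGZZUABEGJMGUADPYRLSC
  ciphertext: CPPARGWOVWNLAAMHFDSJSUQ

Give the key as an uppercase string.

  i= 0: C-V =  7 → H
  i= 1: P-N =  2 → C
  i= 2: P-B = 14 → O
  i= 3: A-G = 20 → U
  i= 4: R-Z = 18 → S
  i= 5: G-Z =  7 → H
  i= 6: W-U =  2 → C
  i= 7: O-A = 14 → O
  i= 8: V-B = 20 → U
  i= 9: W-E = 18 → S
  i=10: N-G =  7 → H
  i=11: L-J =  2 → C
  i=12: A-M = 14 → O
  i=13: A-G = 20 → U
  i=14: M-U = 18 → S
  i=15: H-A =  7 → H
  i=16: F-D =  2 → C
  i=17: D-P = 14 → O
  i=18: S-Y = 20 → U
  i=19: J-R = 18 → S
  i=20: S-L =  7 → H
  i=21: U-S =  2 → C
  i=22: Q-C = 14 → O
  shifts repeat with period 5: HCOUS

HCOUS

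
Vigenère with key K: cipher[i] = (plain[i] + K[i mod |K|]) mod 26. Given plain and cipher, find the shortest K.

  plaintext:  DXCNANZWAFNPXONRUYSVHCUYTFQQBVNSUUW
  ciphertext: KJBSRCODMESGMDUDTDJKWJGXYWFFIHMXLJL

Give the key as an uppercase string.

  i= 0: K-D =  7 → H
  i= 1: J-X = 12 → M
  i= 2: B-C = 25 → Z
  i= 3: S-N =  5 → F
  i= 4: R-A = 17 → R
  i= 5: C-N = 15 → P
  i= 6: O-Z = 15 → P
  i= 7: D-W =  7 → H
  i= 8: M-A = 12 → M
  i= 9: E-F = 25 → Z
  i=10: S-N =  5 → F
  i=11: G-P = 17 → R
  i=12: M-X = 15 → P
  i=13: D-O = 15 → P
  i=14: U-N =  7 → H
  i=15: D-R = 12 → M
  i=16: T-U = 25 → Z
  i=17: D-Y =  5 → F
  i=18: J-S = 17 → R
  i=19: K-V = 15 → P
  i=20: W-H = 15 → P
  i=21: J-C =  7 → H
  i=22: G-U = 12 → M
  i=23: X-Y = 25 → Z
  i=24: Y-T =  5 → F
  i=25: W-F = 17 → R
  i=26: F-Q = 15 → P
  i=27: F-Q = 15 → P
  i=28: I-B =  7 → H
  i=29: H-V = 12 → M
  i=30: M-N = 25 → Z
  i=31: X-S =  5 → F
  i=32: L-U = 17 → R
  i=33: J-U = 15 → P
  i=34: L-W = 15 → P
  shifts repeat with period 7: HMZFRPP

HMZFRPP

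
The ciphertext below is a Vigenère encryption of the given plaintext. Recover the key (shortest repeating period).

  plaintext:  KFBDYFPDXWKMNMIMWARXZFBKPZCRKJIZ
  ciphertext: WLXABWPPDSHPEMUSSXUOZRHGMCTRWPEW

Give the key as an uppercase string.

  i= 0: W-K = 12 → M
  i= 1: L-F =  6 → G
  i= 2: X-B = 22 → W
  i= 3: A-D = 23 → X
  i= 4: B-Y =  3 → D
  i= 5: W-F = 17 → R
  i= 6: P-P =  0 → A
  i= 7: P-D = 12 → M
  i= 8: D-X =  6 → G
  i= 9: S-W = 22 → W
  i=10: H-K = 23 → X
  i=11: P-M =  3 → D
  i=12: E-N = 17 → R
  i=13: M-M =  0 → A
  i=14: U-I = 12 → M
  i=15: S-M =  6 → G
  i=16: S-W = 22 → W
  i=17: X-A = 23 → X
  i=18: U-R =  3 → D
  i=19: O-X = 17 → R
  i=20: Z-Z =  0 → A
  i=21: R-F = 12 → M
  i=22: H-B =  6 → G
  i=23: G-K = 22 → W
  i=24: M-P = 23 → X
  i=25: C-Z =  3 → D
  i=26: T-C = 17 → R
  i=27: R-R =  0 → A
  i=28: W-K = 12 → M
  i=29: P-J =  6 → G
  i=30: E-I = 22 → W
  i=31: W-Z = 23 → X
  shifts repeat with period 7: MGWXDRA

MGWXDRA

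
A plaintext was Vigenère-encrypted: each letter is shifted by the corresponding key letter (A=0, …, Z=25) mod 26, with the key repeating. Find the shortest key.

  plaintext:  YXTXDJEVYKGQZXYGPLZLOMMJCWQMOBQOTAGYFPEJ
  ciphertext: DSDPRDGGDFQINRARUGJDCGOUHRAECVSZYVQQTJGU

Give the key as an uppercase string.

FVKSOUCL

  i= 0: D-Y =  5 → F
  i= 1: S-X = 21 → V
  i= 2: D-T = 10 → K
  i= 3: P-X = 18 → S
  i= 4: R-D = 14 → O
  i= 5: D-J = 20 → U
  i= 6: G-E =  2 → C
  i= 7: G-V = 11 → L
  i= 8: D-Y =  5 → F
  i= 9: F-K = 21 → V
  i=10: Q-G = 10 → K
  i=11: I-Q = 18 → S
  i=12: N-Z = 14 → O
  i=13: R-X = 20 → U
  i=14: A-Y =  2 → C
  i=15: R-G = 11 → L
  i=16: U-P =  5 → F
  i=17: G-L = 21 → V
  i=18: J-Z = 10 → K
  i=19: D-L = 18 → S
  i=20: C-O = 14 → O
  i=21: G-M = 20 → U
  i=22: O-M =  2 → C
  i=23: U-J = 11 → L
  i=24: H-C =  5 → F
  i=25: R-W = 21 → V
  i=26: A-Q = 10 → K
  i=27: E-M = 18 → S
  i=28: C-O = 14 → O
  i=29: V-B = 20 → U
  i=30: S-Q =  2 → C
  i=31: Z-O = 11 → L
  i=32: Y-T =  5 → F
  i=33: V-A = 21 → V
  i=34: Q-G = 10 → K
  i=35: Q-Y = 18 → S
  i=36: T-F = 14 → O
  i=37: J-P = 20 → U
  i=38: G-E =  2 → C
  i=39: U-J = 11 → L
  shifts repeat with period 8: FVKSOUCL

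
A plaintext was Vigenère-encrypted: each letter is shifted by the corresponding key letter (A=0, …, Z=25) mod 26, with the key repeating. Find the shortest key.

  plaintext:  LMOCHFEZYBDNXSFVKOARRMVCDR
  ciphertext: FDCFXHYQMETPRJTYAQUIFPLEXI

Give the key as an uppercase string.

URODQC

  i= 0: F-L = 20 → U
  i= 1: D-M = 17 → R
  i= 2: C-O = 14 → O
  i= 3: F-C =  3 → D
  i= 4: X-H = 16 → Q
  i= 5: H-F =  2 → C
  i= 6: Y-E = 20 → U
  i= 7: Q-Z = 17 → R
  i= 8: M-Y = 14 → O
  i= 9: E-B =  3 → D
  i=10: T-D = 16 → Q
  i=11: P-N =  2 → C
  i=12: R-X = 20 → U
  i=13: J-S = 17 → R
  i=14: T-F = 14 → O
  i=15: Y-V =  3 → D
  i=16: A-K = 16 → Q
  i=17: Q-O =  2 → C
  i=18: U-A = 20 → U
  i=19: I-R = 17 → R
  i=20: F-R = 14 → O
  i=21: P-M =  3 → D
  i=22: L-V = 16 → Q
  i=23: E-C =  2 → C
  i=24: X-D = 20 → U
  i=25: I-R = 17 → R
  shifts repeat with period 6: URODQC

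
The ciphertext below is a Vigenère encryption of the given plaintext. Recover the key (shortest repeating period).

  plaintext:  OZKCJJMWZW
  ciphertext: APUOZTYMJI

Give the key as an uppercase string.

MQK

  i= 0: A-O = 12 → M
  i= 1: P-Z = 16 → Q
  i= 2: U-K = 10 → K
  i= 3: O-C = 12 → M
  i= 4: Z-J = 16 → Q
  i= 5: T-J = 10 → K
  i= 6: Y-M = 12 → M
  i= 7: M-W = 16 → Q
  i= 8: J-Z = 10 → K
  i= 9: I-W = 12 → M
  shifts repeat with period 3: MQK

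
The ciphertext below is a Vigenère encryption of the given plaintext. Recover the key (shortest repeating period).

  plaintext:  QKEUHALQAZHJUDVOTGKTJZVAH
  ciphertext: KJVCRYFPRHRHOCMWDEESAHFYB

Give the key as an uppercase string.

  i= 0: K-Q = 20 → U
  i= 1: J-K = 25 → Z
  i= 2: V-E = 17 → R
  i= 3: C-U =  8 → I
  i= 4: R-H = 10 → K
  i= 5: Y-A = 24 → Y
  i= 6: F-L = 20 → U
  i= 7: P-Q = 25 → Z
  i= 8: R-A = 17 → R
  i= 9: H-Z =  8 → I
  i=10: R-H = 10 → K
  i=11: H-J = 24 → Y
  i=12: O-U = 20 → U
  i=13: C-D = 25 → Z
  i=14: M-V = 17 → R
  i=15: W-O =  8 → I
  i=16: D-T = 10 → K
  i=17: E-G = 24 → Y
  i=18: E-K = 20 → U
  i=19: S-T = 25 → Z
  i=20: A-J = 17 → R
  i=21: H-Z =  8 → I
  i=22: F-V = 10 → K
  i=23: Y-A = 24 → Y
  i=24: B-H = 20 → U
  shifts repeat with period 6: UZRIKY

UZRIKY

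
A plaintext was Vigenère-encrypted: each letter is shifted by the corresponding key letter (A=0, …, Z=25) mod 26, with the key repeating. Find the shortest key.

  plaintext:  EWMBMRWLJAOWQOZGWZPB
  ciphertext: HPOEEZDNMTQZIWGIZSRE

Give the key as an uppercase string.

  i= 0: H-E =  3 → D
  i= 1: P-W = 19 → T
  i= 2: O-M =  2 → C
  i= 3: E-B =  3 → D
  i= 4: E-M = 18 → S
  i= 5: Z-R =  8 → I
  i= 6: D-W =  7 → H
  i= 7: N-L =  2 → C
  i= 8: M-J =  3 → D
  i= 9: T-A = 19 → T
  i=10: Q-O =  2 → C
  i=11: Z-W =  3 → D
  i=12: I-Q = 18 → S
  i=13: W-O =  8 → I
  i=14: G-Z =  7 → H
  i=15: I-G =  2 → C
  i=16: Z-W =  3 → D
  i=17: S-Z = 19 → T
  i=18: R-P =  2 → C
  i=19: E-B =  3 → D
  shifts repeat with period 8: DTCDSIHC

DTCDSIHC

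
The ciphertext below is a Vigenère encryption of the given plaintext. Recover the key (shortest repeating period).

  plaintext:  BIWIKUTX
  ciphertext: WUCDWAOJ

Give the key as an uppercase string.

VMG

  i= 0: W-B = 21 → V
  i= 1: U-I = 12 → M
  i= 2: C-W =  6 → G
  i= 3: D-I = 21 → V
  i= 4: W-K = 12 → M
  i= 5: A-U =  6 → G
  i= 6: O-T = 21 → V
  i= 7: J-X = 12 → M
  shifts repeat with period 3: VMG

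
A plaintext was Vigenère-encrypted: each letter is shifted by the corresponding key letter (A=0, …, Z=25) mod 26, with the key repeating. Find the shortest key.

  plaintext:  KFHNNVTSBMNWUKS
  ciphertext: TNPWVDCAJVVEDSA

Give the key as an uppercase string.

  i= 0: T-K =  9 → J
  i= 1: N-F =  8 → I
  i= 2: P-H =  8 → I
  i= 3: W-N =  9 → J
  i= 4: V-N =  8 → I
  i= 5: D-V =  8 → I
  i= 6: C-T =  9 → J
  i= 7: A-S =  8 → I
  i= 8: J-B =  8 → I
  i= 9: V-M =  9 → J
  i=10: V-N =  8 → I
  i=11: E-W =  8 → I
  i=12: D-U =  9 → J
  i=13: S-K =  8 → I
  i=14: A-S =  8 → I
  shifts repeat with period 3: JII

JII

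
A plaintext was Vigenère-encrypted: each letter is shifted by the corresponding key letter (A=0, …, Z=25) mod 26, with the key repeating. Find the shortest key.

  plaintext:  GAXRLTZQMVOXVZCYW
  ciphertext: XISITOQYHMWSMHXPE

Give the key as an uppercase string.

RIV

  i= 0: X-G = 17 → R
  i= 1: I-A =  8 → I
  i= 2: S-X = 21 → V
  i= 3: I-R = 17 → R
  i= 4: T-L =  8 → I
  i= 5: O-T = 21 → V
  i= 6: Q-Z = 17 → R
  i= 7: Y-Q =  8 → I
  i= 8: H-M = 21 → V
  i= 9: M-V = 17 → R
  i=10: W-O =  8 → I
  i=11: S-X = 21 → V
  i=12: M-V = 17 → R
  i=13: H-Z =  8 → I
  i=14: X-C = 21 → V
  i=15: P-Y = 17 → R
  i=16: E-W =  8 → I
  shifts repeat with period 3: RIV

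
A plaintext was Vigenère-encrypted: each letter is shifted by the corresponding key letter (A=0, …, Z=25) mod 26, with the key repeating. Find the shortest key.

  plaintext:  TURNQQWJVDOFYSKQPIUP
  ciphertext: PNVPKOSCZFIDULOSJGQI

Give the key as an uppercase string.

  i= 0: P-T = 22 → W
  i= 1: N-U = 19 → T
  i= 2: V-R =  4 → E
  i= 3: P-N =  2 → C
  i= 4: K-Q = 20 → U
  i= 5: O-Q = 24 → Y
  i= 6: S-W = 22 → W
  i= 7: C-J = 19 → T
  i= 8: Z-V =  4 → E
  i= 9: F-D =  2 → C
  i=10: I-O = 20 → U
  i=11: D-F = 24 → Y
  i=12: U-Y = 22 → W
  i=13: L-S = 19 → T
  i=14: O-K =  4 → E
  i=15: S-Q =  2 → C
  i=16: J-P = 20 → U
  i=17: G-I = 24 → Y
  i=18: Q-U = 22 → W
  i=19: I-P = 19 → T
  shifts repeat with period 6: WTECUY

WTECUY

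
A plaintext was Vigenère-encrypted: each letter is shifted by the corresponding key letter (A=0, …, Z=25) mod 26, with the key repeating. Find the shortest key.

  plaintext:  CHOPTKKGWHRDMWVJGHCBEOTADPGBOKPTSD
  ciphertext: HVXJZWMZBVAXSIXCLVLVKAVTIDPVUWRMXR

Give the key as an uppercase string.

  i= 0: H-C =  5 → F
  i= 1: V-H = 14 → O
  i= 2: X-O =  9 → J
  i= 3: J-P = 20 → U
  i= 4: Z-T =  6 → G
  i= 5: W-K = 12 → M
  i= 6: M-K =  2 → C
  i= 7: Z-G = 19 → T
  i= 8: B-W =  5 → F
  i= 9: V-H = 14 → O
  i=10: A-R =  9 → J
  i=11: X-D = 20 → U
  i=12: S-M =  6 → G
  i=13: I-W = 12 → M
  i=14: X-V =  2 → C
  i=15: C-J = 19 → T
  i=16: L-G =  5 → F
  i=17: V-H = 14 → O
  i=18: L-C =  9 → J
  i=19: V-B = 20 → U
  i=20: K-E =  6 → G
  i=21: A-O = 12 → M
  i=22: V-T =  2 → C
  i=23: T-A = 19 → T
  i=24: I-D =  5 → F
  i=25: D-P = 14 → O
  i=26: P-G =  9 → J
  i=27: V-B = 20 → U
  i=28: U-O =  6 → G
  i=29: W-K = 12 → M
  i=30: R-P =  2 → C
  i=31: M-T = 19 → T
  i=32: X-S =  5 → F
  i=33: R-D = 14 → O
  shifts repeat with period 8: FOJUGMCT

FOJUGMCT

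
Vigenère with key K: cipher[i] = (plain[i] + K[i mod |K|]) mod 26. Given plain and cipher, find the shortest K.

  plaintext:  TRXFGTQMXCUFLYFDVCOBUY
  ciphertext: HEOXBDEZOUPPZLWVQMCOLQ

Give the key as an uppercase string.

ONRSVK

  i= 0: H-T = 14 → O
  i= 1: E-R = 13 → N
  i= 2: O-X = 17 → R
  i= 3: X-F = 18 → S
  i= 4: B-G = 21 → V
  i= 5: D-T = 10 → K
  i= 6: E-Q = 14 → O
  i= 7: Z-M = 13 → N
  i= 8: O-X = 17 → R
  i= 9: U-C = 18 → S
  i=10: P-U = 21 → V
  i=11: P-F = 10 → K
  i=12: Z-L = 14 → O
  i=13: L-Y = 13 → N
  i=14: W-F = 17 → R
  i=15: V-D = 18 → S
  i=16: Q-V = 21 → V
  i=17: M-C = 10 → K
  i=18: C-O = 14 → O
  i=19: O-B = 13 → N
  i=20: L-U = 17 → R
  i=21: Q-Y = 18 → S
  shifts repeat with period 6: ONRSVK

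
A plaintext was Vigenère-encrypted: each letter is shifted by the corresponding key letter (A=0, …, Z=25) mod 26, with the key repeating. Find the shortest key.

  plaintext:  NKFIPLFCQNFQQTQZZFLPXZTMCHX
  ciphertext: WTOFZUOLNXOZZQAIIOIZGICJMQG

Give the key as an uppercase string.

  i= 0: W-N =  9 → J
  i= 1: T-K =  9 → J
  i= 2: O-F =  9 → J
  i= 3: F-I = 23 → X
  i= 4: Z-P = 10 → K
  i= 5: U-L =  9 → J
  i= 6: O-F =  9 → J
  i= 7: L-C =  9 → J
  i= 8: N-Q = 23 → X
  i= 9: X-N = 10 → K
  i=10: O-F =  9 → J
  i=11: Z-Q =  9 → J
  i=12: Z-Q =  9 → J
  i=13: Q-T = 23 → X
  i=14: A-Q = 10 → K
  i=15: I-Z =  9 → J
  i=16: I-Z =  9 → J
  i=17: O-F =  9 → J
  i=18: I-L = 23 → X
  i=19: Z-P = 10 → K
  i=20: G-X =  9 → J
  i=21: I-Z =  9 → J
  i=22: C-T =  9 → J
  i=23: J-M = 23 → X
  i=24: M-C = 10 → K
  i=25: Q-H =  9 → J
  i=26: G-X =  9 → J
  shifts repeat with period 5: JJJXK

JJJXK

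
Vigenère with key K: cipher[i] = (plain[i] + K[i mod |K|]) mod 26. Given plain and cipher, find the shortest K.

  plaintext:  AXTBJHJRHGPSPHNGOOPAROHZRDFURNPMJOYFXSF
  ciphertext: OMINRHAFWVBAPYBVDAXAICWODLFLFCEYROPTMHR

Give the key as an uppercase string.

  i= 0: O-A = 14 → O
  i= 1: M-X = 15 → P
  i= 2: I-T = 15 → P
  i= 3: N-B = 12 → M
  i= 4: R-J =  8 → I
  i= 5: H-H =  0 → A
  i= 6: A-J = 17 → R
  i= 7: F-R = 14 → O
  i= 8: W-H = 15 → P
  i= 9: V-G = 15 → P
  i=10: B-P = 12 → M
  i=11: A-S =  8 → I
  i=12: P-P =  0 → A
  i=13: Y-H = 17 → R
  i=14: B-N = 14 → O
  i=15: V-G = 15 → P
  i=16: D-O = 15 → P
  i=17: A-O = 12 → M
  i=18: X-P =  8 → I
  i=19: A-A =  0 → A
  i=20: I-R = 17 → R
  i=21: C-O = 14 → O
  i=22: W-H = 15 → P
  i=23: O-Z = 15 → P
  i=24: D-R = 12 → M
  i=25: L-D =  8 → I
  i=26: F-F =  0 → A
  i=27: L-U = 17 → R
  i=28: F-R = 14 → O
  i=29: C-N = 15 → P
  i=30: E-P = 15 → P
  i=31: Y-M = 12 → M
  i=32: R-J =  8 → I
  i=33: O-O =  0 → A
  i=34: P-Y = 17 → R
  i=35: T-F = 14 → O
  i=36: M-X = 15 → P
  i=37: H-S = 15 → P
  i=38: R-F = 12 → M
  shifts repeat with period 7: OPPMIAR

OPPMIAR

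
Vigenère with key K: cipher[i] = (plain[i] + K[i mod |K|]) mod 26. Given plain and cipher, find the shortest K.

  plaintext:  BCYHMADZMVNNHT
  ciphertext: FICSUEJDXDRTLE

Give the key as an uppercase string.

  i= 0: F-B =  4 → E
  i= 1: I-C =  6 → G
  i= 2: C-Y =  4 → E
  i= 3: S-H = 11 → L
  i= 4: U-M =  8 → I
  i= 5: E-A =  4 → E
  i= 6: J-D =  6 → G
  i= 7: D-Z =  4 → E
  i= 8: X-M = 11 → L
  i= 9: D-V =  8 → I
  i=10: R-N =  4 → E
  i=11: T-N =  6 → G
  i=12: L-H =  4 → E
  i=13: E-T = 11 → L
  shifts repeat with period 5: EGELI

EGELI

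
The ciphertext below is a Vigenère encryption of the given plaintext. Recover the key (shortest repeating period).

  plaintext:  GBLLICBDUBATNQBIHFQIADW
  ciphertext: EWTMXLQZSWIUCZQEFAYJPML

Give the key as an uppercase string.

YVIBPJPW

  i= 0: E-G = 24 → Y
  i= 1: W-B = 21 → V
  i= 2: T-L =  8 → I
  i= 3: M-L =  1 → B
  i= 4: X-I = 15 → P
  i= 5: L-C =  9 → J
  i= 6: Q-B = 15 → P
  i= 7: Z-D = 22 → W
  i= 8: S-U = 24 → Y
  i= 9: W-B = 21 → V
  i=10: I-A =  8 → I
  i=11: U-T =  1 → B
  i=12: C-N = 15 → P
  i=13: Z-Q =  9 → J
  i=14: Q-B = 15 → P
  i=15: E-I = 22 → W
  i=16: F-H = 24 → Y
  i=17: A-F = 21 → V
  i=18: Y-Q =  8 → I
  i=19: J-I =  1 → B
  i=20: P-A = 15 → P
  i=21: M-D =  9 → J
  i=22: L-W = 15 → P
  shifts repeat with period 8: YVIBPJPW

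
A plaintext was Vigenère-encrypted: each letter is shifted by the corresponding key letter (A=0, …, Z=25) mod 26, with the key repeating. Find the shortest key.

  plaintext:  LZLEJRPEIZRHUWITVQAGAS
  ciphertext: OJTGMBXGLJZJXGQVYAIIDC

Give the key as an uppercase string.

  i= 0: O-L =  3 → D
  i= 1: J-Z = 10 → K
  i= 2: T-L =  8 → I
  i= 3: G-E =  2 → C
  i= 4: M-J =  3 → D
  i= 5: B-R = 10 → K
  i= 6: X-P =  8 → I
  i= 7: G-E =  2 → C
  i= 8: L-I =  3 → D
  i= 9: J-Z = 10 → K
  i=10: Z-R =  8 → I
  i=11: J-H =  2 → C
  i=12: X-U =  3 → D
  i=13: G-W = 10 → K
  i=14: Q-I =  8 → I
  i=15: V-T =  2 → C
  i=16: Y-V =  3 → D
  i=17: A-Q = 10 → K
  i=18: I-A =  8 → I
  i=19: I-G =  2 → C
  i=20: D-A =  3 → D
  i=21: C-S = 10 → K
  shifts repeat with period 4: DKIC

DKIC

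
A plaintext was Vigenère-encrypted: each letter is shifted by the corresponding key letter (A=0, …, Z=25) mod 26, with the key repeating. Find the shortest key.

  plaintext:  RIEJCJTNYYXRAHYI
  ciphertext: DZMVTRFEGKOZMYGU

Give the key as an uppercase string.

  i= 0: D-R = 12 → M
  i= 1: Z-I = 17 → R
  i= 2: M-E =  8 → I
  i= 3: V-J = 12 → M
  i= 4: T-C = 17 → R
  i= 5: R-J =  8 → I
  i= 6: F-T = 12 → M
  i= 7: E-N = 17 → R
  i= 8: G-Y =  8 → I
  i= 9: K-Y = 12 → M
  i=10: O-X = 17 → R
  i=11: Z-R =  8 → I
  i=12: M-A = 12 → M
  i=13: Y-H = 17 → R
  i=14: G-Y =  8 → I
  i=15: U-I = 12 → M
  shifts repeat with period 3: MRI

MRI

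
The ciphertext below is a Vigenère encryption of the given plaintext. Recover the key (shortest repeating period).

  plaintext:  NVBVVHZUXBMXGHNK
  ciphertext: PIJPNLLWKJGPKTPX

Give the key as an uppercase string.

CNIUSEM

  i= 0: P-N =  2 → C
  i= 1: I-V = 13 → N
  i= 2: J-B =  8 → I
  i= 3: P-V = 20 → U
  i= 4: N-V = 18 → S
  i= 5: L-H =  4 → E
  i= 6: L-Z = 12 → M
  i= 7: W-U =  2 → C
  i= 8: K-X = 13 → N
  i= 9: J-B =  8 → I
  i=10: G-M = 20 → U
  i=11: P-X = 18 → S
  i=12: K-G =  4 → E
  i=13: T-H = 12 → M
  i=14: P-N =  2 → C
  i=15: X-K = 13 → N
  shifts repeat with period 7: CNIUSEM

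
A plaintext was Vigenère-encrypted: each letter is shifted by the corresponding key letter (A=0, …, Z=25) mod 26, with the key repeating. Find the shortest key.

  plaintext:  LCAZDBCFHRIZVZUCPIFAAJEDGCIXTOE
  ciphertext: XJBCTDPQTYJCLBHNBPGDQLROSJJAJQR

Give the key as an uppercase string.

  i= 0: X-L = 12 → M
  i= 1: J-C =  7 → H
  i= 2: B-A =  1 → B
  i= 3: C-Z =  3 → D
  i= 4: T-D = 16 → Q
  i= 5: D-B =  2 → C
  i= 6: P-C = 13 → N
  i= 7: Q-F = 11 → L
  i= 8: T-H = 12 → M
  i= 9: Y-R =  7 → H
  i=10: J-I =  1 → B
  i=11: C-Z =  3 → D
  i=12: L-V = 16 → Q
  i=13: B-Z =  2 → C
  i=14: H-U = 13 → N
  i=15: N-C = 11 → L
  i=16: B-P = 12 → M
  i=17: P-I =  7 → H
  i=18: G-F =  1 → B
  i=19: D-A =  3 → D
  i=20: Q-A = 16 → Q
  i=21: L-J =  2 → C
  i=22: R-E = 13 → N
  i=23: O-D = 11 → L
  i=24: S-G = 12 → M
  i=25: J-C =  7 → H
  i=26: J-I =  1 → B
  i=27: A-X =  3 → D
  i=28: J-T = 16 → Q
  i=29: Q-O =  2 → C
  i=30: R-E = 13 → N
  shifts repeat with period 8: MHBDQCNL

MHBDQCNL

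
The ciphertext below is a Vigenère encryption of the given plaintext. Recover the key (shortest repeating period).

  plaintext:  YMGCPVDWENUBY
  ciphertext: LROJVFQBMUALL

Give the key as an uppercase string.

NFIHGK

  i= 0: L-Y = 13 → N
  i= 1: R-M =  5 → F
  i= 2: O-G =  8 → I
  i= 3: J-C =  7 → H
  i= 4: V-P =  6 → G
  i= 5: F-V = 10 → K
  i= 6: Q-D = 13 → N
  i= 7: B-W =  5 → F
  i= 8: M-E =  8 → I
  i= 9: U-N =  7 → H
  i=10: A-U =  6 → G
  i=11: L-B = 10 → K
  i=12: L-Y = 13 → N
  shifts repeat with period 6: NFIHGK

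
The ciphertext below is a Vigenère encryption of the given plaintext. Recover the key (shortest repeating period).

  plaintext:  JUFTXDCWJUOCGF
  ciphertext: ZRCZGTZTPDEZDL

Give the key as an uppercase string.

  i= 0: Z-J = 16 → Q
  i= 1: R-U = 23 → X
  i= 2: C-F = 23 → X
  i= 3: Z-T =  6 → G
  i= 4: G-X =  9 → J
  i= 5: T-D = 16 → Q
  i= 6: Z-C = 23 → X
  i= 7: T-W = 23 → X
  i= 8: P-J =  6 → G
  i= 9: D-U =  9 → J
  i=10: E-O = 16 → Q
  i=11: Z-C = 23 → X
  i=12: D-G = 23 → X
  i=13: L-F =  6 → G
  shifts repeat with period 5: QXXGJ

QXXGJ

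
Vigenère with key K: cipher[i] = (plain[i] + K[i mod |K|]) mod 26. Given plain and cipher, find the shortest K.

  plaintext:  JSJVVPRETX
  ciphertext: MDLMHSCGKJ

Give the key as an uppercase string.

DLCRM

  i= 0: M-J =  3 → D
  i= 1: D-S = 11 → L
  i= 2: L-J =  2 → C
  i= 3: M-V = 17 → R
  i= 4: H-V = 12 → M
  i= 5: S-P =  3 → D
  i= 6: C-R = 11 → L
  i= 7: G-E =  2 → C
  i= 8: K-T = 17 → R
  i= 9: J-X = 12 → M
  shifts repeat with period 5: DLCRM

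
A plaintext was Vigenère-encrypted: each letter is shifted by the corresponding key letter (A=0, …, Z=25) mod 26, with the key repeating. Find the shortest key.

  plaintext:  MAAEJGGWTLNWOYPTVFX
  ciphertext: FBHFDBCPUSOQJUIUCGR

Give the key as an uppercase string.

TBHBUVW

  i= 0: F-M = 19 → T
  i= 1: B-A =  1 → B
  i= 2: H-A =  7 → H
  i= 3: F-E =  1 → B
  i= 4: D-J = 20 → U
  i= 5: B-G = 21 → V
  i= 6: C-G = 22 → W
  i= 7: P-W = 19 → T
  i= 8: U-T =  1 → B
  i= 9: S-L =  7 → H
  i=10: O-N =  1 → B
  i=11: Q-W = 20 → U
  i=12: J-O = 21 → V
  i=13: U-Y = 22 → W
  i=14: I-P = 19 → T
  i=15: U-T =  1 → B
  i=16: C-V =  7 → H
  i=17: G-F =  1 → B
  i=18: R-X = 20 → U
  shifts repeat with period 7: TBHBUVW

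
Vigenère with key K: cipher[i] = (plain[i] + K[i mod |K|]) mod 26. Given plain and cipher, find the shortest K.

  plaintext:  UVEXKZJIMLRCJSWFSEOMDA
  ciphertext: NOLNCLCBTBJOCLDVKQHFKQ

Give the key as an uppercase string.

  i= 0: N-U = 19 → T
  i= 1: O-V = 19 → T
  i= 2: L-E =  7 → H
  i= 3: N-X = 16 → Q
  i= 4: C-K = 18 → S
  i= 5: L-Z = 12 → M
  i= 6: C-J = 19 → T
  i= 7: B-I = 19 → T
  i= 8: T-M =  7 → H
  i= 9: B-L = 16 → Q
  i=10: J-R = 18 → S
  i=11: O-C = 12 → M
  i=12: C-J = 19 → T
  i=13: L-S = 19 → T
  i=14: D-W =  7 → H
  i=15: V-F = 16 → Q
  i=16: K-S = 18 → S
  i=17: Q-E = 12 → M
  i=18: H-O = 19 → T
  i=19: F-M = 19 → T
  i=20: K-D =  7 → H
  i=21: Q-A = 16 → Q
  shifts repeat with period 6: TTHQSM

TTHQSM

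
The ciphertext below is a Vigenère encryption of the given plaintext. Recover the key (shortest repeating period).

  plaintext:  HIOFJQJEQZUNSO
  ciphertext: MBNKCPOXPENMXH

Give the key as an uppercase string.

  i= 0: M-H =  5 → F
  i= 1: B-I = 19 → T
  i= 2: N-O = 25 → Z
  i= 3: K-F =  5 → F
  i= 4: C-J = 19 → T
  i= 5: P-Q = 25 → Z
  i= 6: O-J =  5 → F
  i= 7: X-E = 19 → T
  i= 8: P-Q = 25 → Z
  i= 9: E-Z =  5 → F
  i=10: N-U = 19 → T
  i=11: M-N = 25 → Z
  i=12: X-S =  5 → F
  i=13: H-O = 19 → T
  shifts repeat with period 3: FTZ

FTZ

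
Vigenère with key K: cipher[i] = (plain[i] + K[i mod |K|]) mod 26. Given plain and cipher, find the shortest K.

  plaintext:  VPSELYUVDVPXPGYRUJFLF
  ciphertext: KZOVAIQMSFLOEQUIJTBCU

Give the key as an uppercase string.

  i= 0: K-V = 15 → P
  i= 1: Z-P = 10 → K
  i= 2: O-S = 22 → W
  i= 3: V-E = 17 → R
  i= 4: A-L = 15 → P
  i= 5: I-Y = 10 → K
  i= 6: Q-U = 22 → W
  i= 7: M-V = 17 → R
  i= 8: S-D = 15 → P
  i= 9: F-V = 10 → K
  i=10: L-P = 22 → W
  i=11: O-X = 17 → R
  i=12: E-P = 15 → P
  i=13: Q-G = 10 → K
  i=14: U-Y = 22 → W
  i=15: I-R = 17 → R
  i=16: J-U = 15 → P
  i=17: T-J = 10 → K
  i=18: B-F = 22 → W
  i=19: C-L = 17 → R
  i=20: U-F = 15 → P
  shifts repeat with period 4: PKWR

PKWR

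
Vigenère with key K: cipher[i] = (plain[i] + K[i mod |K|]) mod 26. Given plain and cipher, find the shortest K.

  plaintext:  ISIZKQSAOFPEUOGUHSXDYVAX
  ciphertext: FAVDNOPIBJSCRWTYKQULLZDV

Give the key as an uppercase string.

  i= 0: F-I = 23 → X
  i= 1: A-S =  8 → I
  i= 2: V-I = 13 → N
  i= 3: D-Z =  4 → E
  i= 4: N-K =  3 → D
  i= 5: O-Q = 24 → Y
  i= 6: P-S = 23 → X
  i= 7: I-A =  8 → I
  i= 8: B-O = 13 → N
  i= 9: J-F =  4 → E
  i=10: S-P =  3 → D
  i=11: C-E = 24 → Y
  i=12: R-U = 23 → X
  i=13: W-O =  8 → I
  i=14: T-G = 13 → N
  i=15: Y-U =  4 → E
  i=16: K-H =  3 → D
  i=17: Q-S = 24 → Y
  i=18: U-X = 23 → X
  i=19: L-D =  8 → I
  i=20: L-Y = 13 → N
  i=21: Z-V =  4 → E
  i=22: D-A =  3 → D
  i=23: V-X = 24 → Y
  shifts repeat with period 6: XINEDY

XINEDY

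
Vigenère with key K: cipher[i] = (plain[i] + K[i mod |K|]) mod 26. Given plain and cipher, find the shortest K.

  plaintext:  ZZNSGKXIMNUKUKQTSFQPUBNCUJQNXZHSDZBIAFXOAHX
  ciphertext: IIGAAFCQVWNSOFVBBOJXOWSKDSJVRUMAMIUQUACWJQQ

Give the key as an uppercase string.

JJTIUVFI

  i= 0: I-Z =  9 → J
  i= 1: I-Z =  9 → J
  i= 2: G-N = 19 → T
  i= 3: A-S =  8 → I
  i= 4: A-G = 20 → U
  i= 5: F-K = 21 → V
  i= 6: C-X =  5 → F
  i= 7: Q-I =  8 → I
  i= 8: V-M =  9 → J
  i= 9: W-N =  9 → J
  i=10: N-U = 19 → T
  i=11: S-K =  8 → I
  i=12: O-U = 20 → U
  i=13: F-K = 21 → V
  i=14: V-Q =  5 → F
  i=15: B-T =  8 → I
  i=16: B-S =  9 → J
  i=17: O-F =  9 → J
  i=18: J-Q = 19 → T
  i=19: X-P =  8 → I
  i=20: O-U = 20 → U
  i=21: W-B = 21 → V
  i=22: S-N =  5 → F
  i=23: K-C =  8 → I
  i=24: D-U =  9 → J
  i=25: S-J =  9 → J
  i=26: J-Q = 19 → T
  i=27: V-N =  8 → I
  i=28: R-X = 20 → U
  i=29: U-Z = 21 → V
  i=30: M-H =  5 → F
  i=31: A-S =  8 → I
  i=32: M-D =  9 → J
  i=33: I-Z =  9 → J
  i=34: U-B = 19 → T
  i=35: Q-I =  8 → I
  i=36: U-A = 20 → U
  i=37: A-F = 21 → V
  i=38: C-X =  5 → F
  i=39: W-O =  8 → I
  i=40: J-A =  9 → J
  i=41: Q-H =  9 → J
  i=42: Q-X = 19 → T
  shifts repeat with period 8: JJTIUVFI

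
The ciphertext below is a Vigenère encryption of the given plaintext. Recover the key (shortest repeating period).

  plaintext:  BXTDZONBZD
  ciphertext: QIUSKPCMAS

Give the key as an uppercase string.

PLB

  i= 0: Q-B = 15 → P
  i= 1: I-X = 11 → L
  i= 2: U-T =  1 → B
  i= 3: S-D = 15 → P
  i= 4: K-Z = 11 → L
  i= 5: P-O =  1 → B
  i= 6: C-N = 15 → P
  i= 7: M-B = 11 → L
  i= 8: A-Z =  1 → B
  i= 9: S-D = 15 → P
  shifts repeat with period 3: PLB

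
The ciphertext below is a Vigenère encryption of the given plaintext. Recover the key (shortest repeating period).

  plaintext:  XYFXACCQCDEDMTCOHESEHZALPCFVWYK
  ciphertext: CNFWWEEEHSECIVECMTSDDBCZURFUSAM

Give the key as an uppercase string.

  i= 0: C-X =  5 → F
  i= 1: N-Y = 15 → P
  i= 2: F-F =  0 → A
  i= 3: W-X = 25 → Z
  i= 4: W-A = 22 → W
  i= 5: E-C =  2 → C
  i= 6: E-C =  2 → C
  i= 7: E-Q = 14 → O
  i= 8: H-C =  5 → F
  i= 9: S-D = 15 → P
  i=10: E-E =  0 → A
  i=11: C-D = 25 → Z
  i=12: I-M = 22 → W
  i=13: V-T =  2 → C
  i=14: E-C =  2 → C
  i=15: C-O = 14 → O
  i=16: M-H =  5 → F
  i=17: T-E = 15 → P
  i=18: S-S =  0 → A
  i=19: D-E = 25 → Z
  i=20: D-H = 22 → W
  i=21: B-Z =  2 → C
  i=22: C-A =  2 → C
  i=23: Z-L = 14 → O
  i=24: U-P =  5 → F
  i=25: R-C = 15 → P
  i=26: F-F =  0 → A
  i=27: U-V = 25 → Z
  i=28: S-W = 22 → W
  i=29: A-Y =  2 → C
  i=30: M-K =  2 → C
  shifts repeat with period 8: FPAZWCCO

FPAZWCCO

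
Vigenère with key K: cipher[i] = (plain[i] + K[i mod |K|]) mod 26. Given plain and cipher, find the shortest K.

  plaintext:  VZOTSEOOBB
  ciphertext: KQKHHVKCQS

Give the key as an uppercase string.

  i= 0: K-V = 15 → P
  i= 1: Q-Z = 17 → R
  i= 2: K-O = 22 → W
  i= 3: H-T = 14 → O
  i= 4: H-S = 15 → P
  i= 5: V-E = 17 → R
  i= 6: K-O = 22 → W
  i= 7: C-O = 14 → O
  i= 8: Q-B = 15 → P
  i= 9: S-B = 17 → R
  shifts repeat with period 4: PRWO

PRWO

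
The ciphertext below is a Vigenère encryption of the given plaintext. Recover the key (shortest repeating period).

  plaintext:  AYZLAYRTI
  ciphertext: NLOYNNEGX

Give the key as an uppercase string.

NNP

  i= 0: N-A = 13 → N
  i= 1: L-Y = 13 → N
  i= 2: O-Z = 15 → P
  i= 3: Y-L = 13 → N
  i= 4: N-A = 13 → N
  i= 5: N-Y = 15 → P
  i= 6: E-R = 13 → N
  i= 7: G-T = 13 → N
  i= 8: X-I = 15 → P
  shifts repeat with period 3: NNP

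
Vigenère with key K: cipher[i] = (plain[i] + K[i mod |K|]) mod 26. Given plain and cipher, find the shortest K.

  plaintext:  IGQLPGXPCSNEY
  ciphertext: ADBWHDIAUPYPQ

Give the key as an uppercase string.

SXLL

  i= 0: A-I = 18 → S
  i= 1: D-G = 23 → X
  i= 2: B-Q = 11 → L
  i= 3: W-L = 11 → L
  i= 4: H-P = 18 → S
  i= 5: D-G = 23 → X
  i= 6: I-X = 11 → L
  i= 7: A-P = 11 → L
  i= 8: U-C = 18 → S
  i= 9: P-S = 23 → X
  i=10: Y-N = 11 → L
  i=11: P-E = 11 → L
  i=12: Q-Y = 18 → S
  shifts repeat with period 4: SXLL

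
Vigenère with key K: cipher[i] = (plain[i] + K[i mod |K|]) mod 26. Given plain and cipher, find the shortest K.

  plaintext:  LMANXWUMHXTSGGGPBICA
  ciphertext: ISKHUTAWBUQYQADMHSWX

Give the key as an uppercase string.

XGKUX

  i= 0: I-L = 23 → X
  i= 1: S-M =  6 → G
  i= 2: K-A = 10 → K
  i= 3: H-N = 20 → U
  i= 4: U-X = 23 → X
  i= 5: T-W = 23 → X
  i= 6: A-U =  6 → G
  i= 7: W-M = 10 → K
  i= 8: B-H = 20 → U
  i= 9: U-X = 23 → X
  i=10: Q-T = 23 → X
  i=11: Y-S =  6 → G
  i=12: Q-G = 10 → K
  i=13: A-G = 20 → U
  i=14: D-G = 23 → X
  i=15: M-P = 23 → X
  i=16: H-B =  6 → G
  i=17: S-I = 10 → K
  i=18: W-C = 20 → U
  i=19: X-A = 23 → X
  shifts repeat with period 5: XGKUX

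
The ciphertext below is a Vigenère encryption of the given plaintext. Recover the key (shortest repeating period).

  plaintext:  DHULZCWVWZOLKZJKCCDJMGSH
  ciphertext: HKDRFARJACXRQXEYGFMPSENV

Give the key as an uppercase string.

EDJGGYVO

  i= 0: H-D =  4 → E
  i= 1: K-H =  3 → D
  i= 2: D-U =  9 → J
  i= 3: R-L =  6 → G
  i= 4: F-Z =  6 → G
  i= 5: A-C = 24 → Y
  i= 6: R-W = 21 → V
  i= 7: J-V = 14 → O
  i= 8: A-W =  4 → E
  i= 9: C-Z =  3 → D
  i=10: X-O =  9 → J
  i=11: R-L =  6 → G
  i=12: Q-K =  6 → G
  i=13: X-Z = 24 → Y
  i=14: E-J = 21 → V
  i=15: Y-K = 14 → O
  i=16: G-C =  4 → E
  i=17: F-C =  3 → D
  i=18: M-D =  9 → J
  i=19: P-J =  6 → G
  i=20: S-M =  6 → G
  i=21: E-G = 24 → Y
  i=22: N-S = 21 → V
  i=23: V-H = 14 → O
  shifts repeat with period 8: EDJGGYVO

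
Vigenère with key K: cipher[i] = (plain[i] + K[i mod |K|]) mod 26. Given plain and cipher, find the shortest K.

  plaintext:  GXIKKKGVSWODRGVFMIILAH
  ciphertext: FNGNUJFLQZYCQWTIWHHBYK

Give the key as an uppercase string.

ZQYDKZ

  i= 0: F-G = 25 → Z
  i= 1: N-X = 16 → Q
  i= 2: G-I = 24 → Y
  i= 3: N-K =  3 → D
  i= 4: U-K = 10 → K
  i= 5: J-K = 25 → Z
  i= 6: F-G = 25 → Z
  i= 7: L-V = 16 → Q
  i= 8: Q-S = 24 → Y
  i= 9: Z-W =  3 → D
  i=10: Y-O = 10 → K
  i=11: C-D = 25 → Z
  i=12: Q-R = 25 → Z
  i=13: W-G = 16 → Q
  i=14: T-V = 24 → Y
  i=15: I-F =  3 → D
  i=16: W-M = 10 → K
  i=17: H-I = 25 → Z
  i=18: H-I = 25 → Z
  i=19: B-L = 16 → Q
  i=20: Y-A = 24 → Y
  i=21: K-H =  3 → D
  shifts repeat with period 6: ZQYDKZ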